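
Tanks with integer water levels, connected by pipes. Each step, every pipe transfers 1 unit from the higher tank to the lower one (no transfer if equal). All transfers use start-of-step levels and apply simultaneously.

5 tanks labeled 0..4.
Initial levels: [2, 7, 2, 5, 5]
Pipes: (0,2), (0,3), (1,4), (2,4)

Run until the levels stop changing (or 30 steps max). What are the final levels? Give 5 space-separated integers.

Answer: 5 4 3 3 6

Derivation:
Step 1: flows [0=2,3->0,1->4,4->2] -> levels [3 6 3 4 5]
Step 2: flows [0=2,3->0,1->4,4->2] -> levels [4 5 4 3 5]
Step 3: flows [0=2,0->3,1=4,4->2] -> levels [3 5 5 4 4]
Step 4: flows [2->0,3->0,1->4,2->4] -> levels [5 4 3 3 6]
Step 5: flows [0->2,0->3,4->1,4->2] -> levels [3 5 5 4 4]
  -> period-2 cycle: step 5 state = step 3 state; never stabilizes
  -> state at step 30: (30-3) mod 2 = 1, same as step 4 -> [5 4 3 3 6]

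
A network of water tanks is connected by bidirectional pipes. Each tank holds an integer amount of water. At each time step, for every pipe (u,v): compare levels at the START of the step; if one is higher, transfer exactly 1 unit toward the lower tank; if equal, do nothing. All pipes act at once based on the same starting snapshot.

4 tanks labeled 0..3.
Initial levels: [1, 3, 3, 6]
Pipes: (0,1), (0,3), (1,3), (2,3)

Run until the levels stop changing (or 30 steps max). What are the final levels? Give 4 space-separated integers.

Answer: 3 3 3 4

Derivation:
Step 1: flows [1->0,3->0,3->1,3->2] -> levels [3 3 4 3]
Step 2: flows [0=1,0=3,1=3,2->3] -> levels [3 3 3 4]
Step 3: flows [0=1,3->0,3->1,3->2] -> levels [4 4 4 1]
Step 4: flows [0=1,0->3,1->3,2->3] -> levels [3 3 3 4]
  -> period-2 cycle: step 4 state = step 2 state; never stabilizes
  -> state at step 30: (30-2) mod 2 = 0, same as step 2 -> [3 3 3 4]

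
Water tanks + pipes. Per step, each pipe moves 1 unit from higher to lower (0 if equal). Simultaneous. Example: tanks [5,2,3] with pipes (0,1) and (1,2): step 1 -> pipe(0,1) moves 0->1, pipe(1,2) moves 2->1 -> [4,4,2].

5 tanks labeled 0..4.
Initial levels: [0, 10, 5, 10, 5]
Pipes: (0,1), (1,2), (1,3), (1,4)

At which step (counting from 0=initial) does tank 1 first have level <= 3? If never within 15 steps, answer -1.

Answer: 6

Derivation:
Step 1: flows [1->0,1->2,1=3,1->4] -> levels [1 7 6 10 6]
Step 2: flows [1->0,1->2,3->1,1->4] -> levels [2 5 7 9 7]
Step 3: flows [1->0,2->1,3->1,4->1] -> levels [3 7 6 8 6]
Step 4: flows [1->0,1->2,3->1,1->4] -> levels [4 5 7 7 7]
Step 5: flows [1->0,2->1,3->1,4->1] -> levels [5 7 6 6 6]
Step 6: flows [1->0,1->2,1->3,1->4] -> levels [6 3 7 7 7]
Tank 1 first reaches <=3 at step 6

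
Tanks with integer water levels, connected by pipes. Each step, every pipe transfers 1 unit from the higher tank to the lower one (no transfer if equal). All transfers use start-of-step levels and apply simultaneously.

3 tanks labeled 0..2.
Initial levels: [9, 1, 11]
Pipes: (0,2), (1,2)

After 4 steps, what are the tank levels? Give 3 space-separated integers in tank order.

Step 1: flows [2->0,2->1] -> levels [10 2 9]
Step 2: flows [0->2,2->1] -> levels [9 3 9]
Step 3: flows [0=2,2->1] -> levels [9 4 8]
Step 4: flows [0->2,2->1] -> levels [8 5 8]

Answer: 8 5 8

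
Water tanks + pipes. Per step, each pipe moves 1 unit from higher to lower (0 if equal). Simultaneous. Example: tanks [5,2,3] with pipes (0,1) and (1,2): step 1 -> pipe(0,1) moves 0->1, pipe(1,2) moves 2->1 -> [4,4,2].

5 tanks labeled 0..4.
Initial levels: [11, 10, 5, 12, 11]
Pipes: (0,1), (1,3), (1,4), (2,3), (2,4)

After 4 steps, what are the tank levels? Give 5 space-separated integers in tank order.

Answer: 10 9 9 11 10

Derivation:
Step 1: flows [0->1,3->1,4->1,3->2,4->2] -> levels [10 13 7 10 9]
Step 2: flows [1->0,1->3,1->4,3->2,4->2] -> levels [11 10 9 10 9]
Step 3: flows [0->1,1=3,1->4,3->2,2=4] -> levels [10 10 10 9 10]
Step 4: flows [0=1,1->3,1=4,2->3,2=4] -> levels [10 9 9 11 10]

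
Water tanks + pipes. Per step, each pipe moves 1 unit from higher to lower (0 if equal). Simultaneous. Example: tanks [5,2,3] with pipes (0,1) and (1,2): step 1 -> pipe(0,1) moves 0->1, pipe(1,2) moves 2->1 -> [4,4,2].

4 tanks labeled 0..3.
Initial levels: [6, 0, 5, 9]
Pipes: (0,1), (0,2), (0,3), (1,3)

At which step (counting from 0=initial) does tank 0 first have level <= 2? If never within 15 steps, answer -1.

Answer: -1

Derivation:
Step 1: flows [0->1,0->2,3->0,3->1] -> levels [5 2 6 7]
Step 2: flows [0->1,2->0,3->0,3->1] -> levels [6 4 5 5]
Step 3: flows [0->1,0->2,0->3,3->1] -> levels [3 6 6 5]
Step 4: flows [1->0,2->0,3->0,1->3] -> levels [6 4 5 5]
  -> period-2 cycle (repeats step 2); tank 0 never drops to <=2
Tank 0 never reaches <=2 within 15 steps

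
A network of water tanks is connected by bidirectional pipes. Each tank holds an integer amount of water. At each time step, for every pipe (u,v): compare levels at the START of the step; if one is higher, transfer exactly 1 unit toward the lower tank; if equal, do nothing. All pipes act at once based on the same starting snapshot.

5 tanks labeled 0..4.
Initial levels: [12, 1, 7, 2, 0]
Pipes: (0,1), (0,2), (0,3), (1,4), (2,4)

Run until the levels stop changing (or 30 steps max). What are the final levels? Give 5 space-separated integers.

Answer: 3 5 6 5 3

Derivation:
Step 1: flows [0->1,0->2,0->3,1->4,2->4] -> levels [9 1 7 3 2]
Step 2: flows [0->1,0->2,0->3,4->1,2->4] -> levels [6 3 7 4 2]
Step 3: flows [0->1,2->0,0->3,1->4,2->4] -> levels [5 3 5 5 4]
Step 4: flows [0->1,0=2,0=3,4->1,2->4] -> levels [4 5 4 5 4]
Step 5: flows [1->0,0=2,3->0,1->4,2=4] -> levels [6 3 4 4 5]
Step 6: flows [0->1,0->2,0->3,4->1,4->2] -> levels [3 5 6 5 3]
Step 7: flows [1->0,2->0,3->0,1->4,2->4] -> levels [6 3 4 4 5]
  -> period-2 cycle: step 7 state = step 5 state; never stabilizes
  -> state at step 30: (30-5) mod 2 = 1, same as step 6 -> [3 5 6 5 3]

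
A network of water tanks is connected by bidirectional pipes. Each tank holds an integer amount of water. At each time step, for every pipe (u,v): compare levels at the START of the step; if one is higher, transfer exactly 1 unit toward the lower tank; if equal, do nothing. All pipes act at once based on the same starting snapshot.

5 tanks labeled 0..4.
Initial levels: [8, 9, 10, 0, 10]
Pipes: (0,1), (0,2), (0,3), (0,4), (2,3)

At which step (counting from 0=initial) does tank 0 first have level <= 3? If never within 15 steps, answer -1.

Answer: -1

Derivation:
Step 1: flows [1->0,2->0,0->3,4->0,2->3] -> levels [10 8 8 2 9]
Step 2: flows [0->1,0->2,0->3,0->4,2->3] -> levels [6 9 8 4 10]
Step 3: flows [1->0,2->0,0->3,4->0,2->3] -> levels [8 8 6 6 9]
Step 4: flows [0=1,0->2,0->3,4->0,2=3] -> levels [7 8 7 7 8]
Step 5: flows [1->0,0=2,0=3,4->0,2=3] -> levels [9 7 7 7 7]
Step 6: flows [0->1,0->2,0->3,0->4,2=3] -> levels [5 8 8 8 8]
Step 7: flows [1->0,2->0,3->0,4->0,2=3] -> levels [9 7 7 7 7]
  -> period-2 cycle (repeats step 5); tank 0 never drops to <=3
Tank 0 never reaches <=3 within 15 steps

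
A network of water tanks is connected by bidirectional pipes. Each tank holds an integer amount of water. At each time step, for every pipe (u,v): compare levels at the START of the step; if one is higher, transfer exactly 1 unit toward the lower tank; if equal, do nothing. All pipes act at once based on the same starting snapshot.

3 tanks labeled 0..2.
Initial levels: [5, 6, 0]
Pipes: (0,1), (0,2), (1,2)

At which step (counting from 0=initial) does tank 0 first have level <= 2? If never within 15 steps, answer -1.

Answer: -1

Derivation:
Step 1: flows [1->0,0->2,1->2] -> levels [5 4 2]
Step 2: flows [0->1,0->2,1->2] -> levels [3 4 4]
Step 3: flows [1->0,2->0,1=2] -> levels [5 3 3]
Step 4: flows [0->1,0->2,1=2] -> levels [3 4 4]
  -> period-2 cycle (repeats step 2); tank 0 never drops to <=2
Tank 0 never reaches <=2 within 15 steps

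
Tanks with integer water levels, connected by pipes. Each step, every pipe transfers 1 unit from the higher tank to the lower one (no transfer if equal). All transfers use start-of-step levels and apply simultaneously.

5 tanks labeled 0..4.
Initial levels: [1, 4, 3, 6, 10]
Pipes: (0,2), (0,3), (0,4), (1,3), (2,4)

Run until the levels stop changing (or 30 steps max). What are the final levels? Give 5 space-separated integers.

Answer: 4 4 5 5 6

Derivation:
Step 1: flows [2->0,3->0,4->0,3->1,4->2] -> levels [4 5 3 4 8]
Step 2: flows [0->2,0=3,4->0,1->3,4->2] -> levels [4 4 5 5 6]
Step 3: flows [2->0,3->0,4->0,3->1,4->2] -> levels [7 5 5 3 4]
Step 4: flows [0->2,0->3,0->4,1->3,2->4] -> levels [4 4 5 5 6]
  -> period-2 cycle: step 4 state = step 2 state; never stabilizes
  -> state at step 30: (30-2) mod 2 = 0, same as step 2 -> [4 4 5 5 6]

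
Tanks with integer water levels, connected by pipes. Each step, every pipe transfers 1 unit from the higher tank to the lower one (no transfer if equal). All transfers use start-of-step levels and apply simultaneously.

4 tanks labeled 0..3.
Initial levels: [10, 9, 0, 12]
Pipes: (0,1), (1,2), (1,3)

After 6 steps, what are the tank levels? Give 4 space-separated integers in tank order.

Answer: 8 9 6 8

Derivation:
Step 1: flows [0->1,1->2,3->1] -> levels [9 10 1 11]
Step 2: flows [1->0,1->2,3->1] -> levels [10 9 2 10]
Step 3: flows [0->1,1->2,3->1] -> levels [9 10 3 9]
Step 4: flows [1->0,1->2,1->3] -> levels [10 7 4 10]
Step 5: flows [0->1,1->2,3->1] -> levels [9 8 5 9]
Step 6: flows [0->1,1->2,3->1] -> levels [8 9 6 8]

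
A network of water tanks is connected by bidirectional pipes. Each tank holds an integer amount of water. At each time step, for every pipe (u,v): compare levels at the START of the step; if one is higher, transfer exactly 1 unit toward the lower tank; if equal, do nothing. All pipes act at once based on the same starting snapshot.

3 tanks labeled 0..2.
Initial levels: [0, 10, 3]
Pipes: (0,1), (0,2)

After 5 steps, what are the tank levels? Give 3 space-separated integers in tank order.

Answer: 4 5 4

Derivation:
Step 1: flows [1->0,2->0] -> levels [2 9 2]
Step 2: flows [1->0,0=2] -> levels [3 8 2]
Step 3: flows [1->0,0->2] -> levels [3 7 3]
Step 4: flows [1->0,0=2] -> levels [4 6 3]
Step 5: flows [1->0,0->2] -> levels [4 5 4]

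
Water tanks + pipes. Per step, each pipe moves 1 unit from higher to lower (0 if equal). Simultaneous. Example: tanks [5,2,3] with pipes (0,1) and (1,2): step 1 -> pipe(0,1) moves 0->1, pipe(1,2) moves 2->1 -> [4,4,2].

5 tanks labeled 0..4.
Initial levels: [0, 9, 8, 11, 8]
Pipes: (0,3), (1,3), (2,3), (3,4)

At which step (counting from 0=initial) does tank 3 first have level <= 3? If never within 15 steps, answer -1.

Answer: -1

Derivation:
Step 1: flows [3->0,3->1,3->2,3->4] -> levels [1 10 9 7 9]
Step 2: flows [3->0,1->3,2->3,4->3] -> levels [2 9 8 9 8]
Step 3: flows [3->0,1=3,3->2,3->4] -> levels [3 9 9 6 9]
Step 4: flows [3->0,1->3,2->3,4->3] -> levels [4 8 8 8 8]
Step 5: flows [3->0,1=3,2=3,3=4] -> levels [5 8 8 7 8]
Step 6: flows [3->0,1->3,2->3,4->3] -> levels [6 7 7 9 7]
Step 7: flows [3->0,3->1,3->2,3->4] -> levels [7 8 8 5 8]
Step 8: flows [0->3,1->3,2->3,4->3] -> levels [6 7 7 9 7]
  -> period-2 cycle (repeats step 6); tank 3 never drops to <=3
Tank 3 never reaches <=3 within 15 steps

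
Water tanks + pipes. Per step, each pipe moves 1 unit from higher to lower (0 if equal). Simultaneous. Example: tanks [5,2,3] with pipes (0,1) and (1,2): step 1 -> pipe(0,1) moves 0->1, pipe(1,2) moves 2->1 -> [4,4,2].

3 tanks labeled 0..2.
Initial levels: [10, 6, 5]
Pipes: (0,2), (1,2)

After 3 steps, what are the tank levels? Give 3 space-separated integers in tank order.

Step 1: flows [0->2,1->2] -> levels [9 5 7]
Step 2: flows [0->2,2->1] -> levels [8 6 7]
Step 3: flows [0->2,2->1] -> levels [7 7 7]

Answer: 7 7 7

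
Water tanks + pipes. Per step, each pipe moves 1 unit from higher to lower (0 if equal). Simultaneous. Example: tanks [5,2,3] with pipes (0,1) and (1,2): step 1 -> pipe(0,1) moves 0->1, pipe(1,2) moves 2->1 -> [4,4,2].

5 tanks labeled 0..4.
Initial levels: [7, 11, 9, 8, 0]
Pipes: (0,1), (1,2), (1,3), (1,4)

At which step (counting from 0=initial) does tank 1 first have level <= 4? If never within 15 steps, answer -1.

Answer: 7

Derivation:
Step 1: flows [1->0,1->2,1->3,1->4] -> levels [8 7 10 9 1]
Step 2: flows [0->1,2->1,3->1,1->4] -> levels [7 9 9 8 2]
Step 3: flows [1->0,1=2,1->3,1->4] -> levels [8 6 9 9 3]
Step 4: flows [0->1,2->1,3->1,1->4] -> levels [7 8 8 8 4]
Step 5: flows [1->0,1=2,1=3,1->4] -> levels [8 6 8 8 5]
Step 6: flows [0->1,2->1,3->1,1->4] -> levels [7 8 7 7 6]
Step 7: flows [1->0,1->2,1->3,1->4] -> levels [8 4 8 8 7]
Tank 1 first reaches <=4 at step 7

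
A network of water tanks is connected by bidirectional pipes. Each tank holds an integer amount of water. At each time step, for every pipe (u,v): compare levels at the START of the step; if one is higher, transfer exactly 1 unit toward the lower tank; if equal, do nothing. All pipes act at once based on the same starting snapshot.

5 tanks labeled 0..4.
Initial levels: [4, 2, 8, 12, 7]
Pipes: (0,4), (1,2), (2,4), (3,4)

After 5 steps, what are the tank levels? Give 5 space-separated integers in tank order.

Answer: 7 5 7 8 6

Derivation:
Step 1: flows [4->0,2->1,2->4,3->4] -> levels [5 3 6 11 8]
Step 2: flows [4->0,2->1,4->2,3->4] -> levels [6 4 6 10 7]
Step 3: flows [4->0,2->1,4->2,3->4] -> levels [7 5 6 9 6]
Step 4: flows [0->4,2->1,2=4,3->4] -> levels [6 6 5 8 8]
Step 5: flows [4->0,1->2,4->2,3=4] -> levels [7 5 7 8 6]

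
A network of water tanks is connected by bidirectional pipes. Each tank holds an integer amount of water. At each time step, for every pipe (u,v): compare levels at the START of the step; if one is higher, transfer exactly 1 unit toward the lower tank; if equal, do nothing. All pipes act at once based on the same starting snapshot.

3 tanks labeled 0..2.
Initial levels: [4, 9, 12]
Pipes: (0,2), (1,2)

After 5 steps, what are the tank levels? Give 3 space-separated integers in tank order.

Answer: 8 8 9

Derivation:
Step 1: flows [2->0,2->1] -> levels [5 10 10]
Step 2: flows [2->0,1=2] -> levels [6 10 9]
Step 3: flows [2->0,1->2] -> levels [7 9 9]
Step 4: flows [2->0,1=2] -> levels [8 9 8]
Step 5: flows [0=2,1->2] -> levels [8 8 9]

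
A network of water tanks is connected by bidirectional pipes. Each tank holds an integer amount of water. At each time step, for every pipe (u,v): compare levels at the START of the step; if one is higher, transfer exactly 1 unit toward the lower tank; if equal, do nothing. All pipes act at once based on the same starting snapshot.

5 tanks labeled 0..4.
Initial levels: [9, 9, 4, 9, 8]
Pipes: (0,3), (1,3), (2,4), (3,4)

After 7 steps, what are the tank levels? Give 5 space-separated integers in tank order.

Step 1: flows [0=3,1=3,4->2,3->4] -> levels [9 9 5 8 8]
Step 2: flows [0->3,1->3,4->2,3=4] -> levels [8 8 6 10 7]
Step 3: flows [3->0,3->1,4->2,3->4] -> levels [9 9 7 7 7]
Step 4: flows [0->3,1->3,2=4,3=4] -> levels [8 8 7 9 7]
Step 5: flows [3->0,3->1,2=4,3->4] -> levels [9 9 7 6 8]
Step 6: flows [0->3,1->3,4->2,4->3] -> levels [8 8 8 9 6]
Step 7: flows [3->0,3->1,2->4,3->4] -> levels [9 9 7 6 8]

Answer: 9 9 7 6 8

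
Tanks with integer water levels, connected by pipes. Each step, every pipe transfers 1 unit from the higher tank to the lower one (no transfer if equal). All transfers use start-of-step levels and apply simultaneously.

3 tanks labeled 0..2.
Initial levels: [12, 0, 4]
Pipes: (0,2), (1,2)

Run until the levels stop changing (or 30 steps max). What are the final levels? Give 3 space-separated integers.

Step 1: flows [0->2,2->1] -> levels [11 1 4]
Step 2: flows [0->2,2->1] -> levels [10 2 4]
Step 3: flows [0->2,2->1] -> levels [9 3 4]
Step 4: flows [0->2,2->1] -> levels [8 4 4]
Step 5: flows [0->2,1=2] -> levels [7 4 5]
Step 6: flows [0->2,2->1] -> levels [6 5 5]
Step 7: flows [0->2,1=2] -> levels [5 5 6]
Step 8: flows [2->0,2->1] -> levels [6 6 4]
Step 9: flows [0->2,1->2] -> levels [5 5 6]
  -> period-2 cycle: step 9 state = step 7 state; never stabilizes
  -> state at step 30: (30-7) mod 2 = 1, same as step 8 -> [6 6 4]

Answer: 6 6 4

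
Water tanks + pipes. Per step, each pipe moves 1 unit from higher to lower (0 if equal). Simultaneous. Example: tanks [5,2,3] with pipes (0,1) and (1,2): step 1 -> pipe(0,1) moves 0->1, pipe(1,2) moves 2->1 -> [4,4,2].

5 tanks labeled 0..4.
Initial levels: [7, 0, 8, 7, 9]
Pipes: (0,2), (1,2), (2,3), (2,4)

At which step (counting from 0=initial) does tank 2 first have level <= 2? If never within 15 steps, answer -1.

Answer: -1

Derivation:
Step 1: flows [2->0,2->1,2->3,4->2] -> levels [8 1 6 8 8]
Step 2: flows [0->2,2->1,3->2,4->2] -> levels [7 2 8 7 7]
Step 3: flows [2->0,2->1,2->3,2->4] -> levels [8 3 4 8 8]
Step 4: flows [0->2,2->1,3->2,4->2] -> levels [7 4 6 7 7]
Step 5: flows [0->2,2->1,3->2,4->2] -> levels [6 5 8 6 6]
Step 6: flows [2->0,2->1,2->3,2->4] -> levels [7 6 4 7 7]
Step 7: flows [0->2,1->2,3->2,4->2] -> levels [6 5 8 6 6]
  -> period-2 cycle (repeats step 5); tank 2 never drops to <=2
Tank 2 never reaches <=2 within 15 steps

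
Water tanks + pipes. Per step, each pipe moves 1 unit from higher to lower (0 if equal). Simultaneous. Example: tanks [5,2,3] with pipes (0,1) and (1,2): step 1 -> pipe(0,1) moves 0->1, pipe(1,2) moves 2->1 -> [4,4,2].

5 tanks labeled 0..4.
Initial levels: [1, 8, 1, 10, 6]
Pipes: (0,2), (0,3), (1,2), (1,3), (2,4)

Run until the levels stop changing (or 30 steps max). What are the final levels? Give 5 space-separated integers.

Step 1: flows [0=2,3->0,1->2,3->1,4->2] -> levels [2 8 3 8 5]
Step 2: flows [2->0,3->0,1->2,1=3,4->2] -> levels [4 7 4 7 4]
Step 3: flows [0=2,3->0,1->2,1=3,2=4] -> levels [5 6 5 6 4]
Step 4: flows [0=2,3->0,1->2,1=3,2->4] -> levels [6 5 5 5 5]
Step 5: flows [0->2,0->3,1=2,1=3,2=4] -> levels [4 5 6 6 5]
Step 6: flows [2->0,3->0,2->1,3->1,2->4] -> levels [6 7 3 4 6]
Step 7: flows [0->2,0->3,1->2,1->3,4->2] -> levels [4 5 6 6 5]
  -> period-2 cycle: step 7 state = step 5 state; never stabilizes
  -> state at step 30: (30-5) mod 2 = 1, same as step 6 -> [6 7 3 4 6]

Answer: 6 7 3 4 6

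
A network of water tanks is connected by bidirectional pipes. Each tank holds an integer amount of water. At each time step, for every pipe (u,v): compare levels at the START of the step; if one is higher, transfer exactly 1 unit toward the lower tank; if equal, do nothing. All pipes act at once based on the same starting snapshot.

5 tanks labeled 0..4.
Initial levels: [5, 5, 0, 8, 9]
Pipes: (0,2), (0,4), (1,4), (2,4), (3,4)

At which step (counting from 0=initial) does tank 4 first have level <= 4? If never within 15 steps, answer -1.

Step 1: flows [0->2,4->0,4->1,4->2,4->3] -> levels [5 6 2 9 5]
Step 2: flows [0->2,0=4,1->4,4->2,3->4] -> levels [4 5 4 8 6]
Step 3: flows [0=2,4->0,4->1,4->2,3->4] -> levels [5 6 5 7 4]
Tank 4 first reaches <=4 at step 3

Answer: 3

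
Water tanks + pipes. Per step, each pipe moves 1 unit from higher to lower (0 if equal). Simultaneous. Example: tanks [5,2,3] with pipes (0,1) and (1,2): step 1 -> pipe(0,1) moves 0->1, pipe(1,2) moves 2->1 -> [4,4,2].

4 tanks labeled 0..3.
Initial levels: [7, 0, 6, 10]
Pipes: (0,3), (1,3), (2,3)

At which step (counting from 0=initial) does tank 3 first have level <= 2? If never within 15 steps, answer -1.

Answer: -1

Derivation:
Step 1: flows [3->0,3->1,3->2] -> levels [8 1 7 7]
Step 2: flows [0->3,3->1,2=3] -> levels [7 2 7 7]
Step 3: flows [0=3,3->1,2=3] -> levels [7 3 7 6]
Step 4: flows [0->3,3->1,2->3] -> levels [6 4 6 7]
Step 5: flows [3->0,3->1,3->2] -> levels [7 5 7 4]
Step 6: flows [0->3,1->3,2->3] -> levels [6 4 6 7]
  -> period-2 cycle (repeats step 4); tank 3 never drops to <=2
Tank 3 never reaches <=2 within 15 steps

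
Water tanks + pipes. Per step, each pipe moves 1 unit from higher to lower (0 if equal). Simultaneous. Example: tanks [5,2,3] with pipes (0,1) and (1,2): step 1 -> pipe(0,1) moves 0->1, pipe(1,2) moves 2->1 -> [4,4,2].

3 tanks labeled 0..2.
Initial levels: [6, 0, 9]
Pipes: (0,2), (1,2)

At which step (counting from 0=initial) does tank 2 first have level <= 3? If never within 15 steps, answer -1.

Step 1: flows [2->0,2->1] -> levels [7 1 7]
Step 2: flows [0=2,2->1] -> levels [7 2 6]
Step 3: flows [0->2,2->1] -> levels [6 3 6]
Step 4: flows [0=2,2->1] -> levels [6 4 5]
Step 5: flows [0->2,2->1] -> levels [5 5 5]
Step 6: flows [0=2,1=2] -> levels [5 5 5]
  -> stable; tank 2 stays at 5 > 3
Tank 2 never reaches <=3 within 15 steps

Answer: -1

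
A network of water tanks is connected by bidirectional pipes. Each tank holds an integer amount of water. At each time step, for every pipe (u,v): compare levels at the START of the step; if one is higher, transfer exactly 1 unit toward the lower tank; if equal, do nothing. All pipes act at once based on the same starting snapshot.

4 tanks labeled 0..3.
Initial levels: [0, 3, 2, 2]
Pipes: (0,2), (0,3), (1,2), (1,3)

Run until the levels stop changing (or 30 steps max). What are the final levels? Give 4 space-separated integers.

Answer: 2 3 1 1

Derivation:
Step 1: flows [2->0,3->0,1->2,1->3] -> levels [2 1 2 2]
Step 2: flows [0=2,0=3,2->1,3->1] -> levels [2 3 1 1]
Step 3: flows [0->2,0->3,1->2,1->3] -> levels [0 1 3 3]
Step 4: flows [2->0,3->0,2->1,3->1] -> levels [2 3 1 1]
  -> period-2 cycle: step 4 state = step 2 state; never stabilizes
  -> state at step 30: (30-2) mod 2 = 0, same as step 2 -> [2 3 1 1]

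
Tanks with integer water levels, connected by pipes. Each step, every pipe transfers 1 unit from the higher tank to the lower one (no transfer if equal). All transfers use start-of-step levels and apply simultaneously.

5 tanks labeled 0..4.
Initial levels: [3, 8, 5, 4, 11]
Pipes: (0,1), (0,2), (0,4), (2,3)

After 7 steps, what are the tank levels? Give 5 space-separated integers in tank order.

Step 1: flows [1->0,2->0,4->0,2->3] -> levels [6 7 3 5 10]
Step 2: flows [1->0,0->2,4->0,3->2] -> levels [7 6 5 4 9]
Step 3: flows [0->1,0->2,4->0,2->3] -> levels [6 7 5 5 8]
Step 4: flows [1->0,0->2,4->0,2=3] -> levels [7 6 6 5 7]
Step 5: flows [0->1,0->2,0=4,2->3] -> levels [5 7 6 6 7]
Step 6: flows [1->0,2->0,4->0,2=3] -> levels [8 6 5 6 6]
Step 7: flows [0->1,0->2,0->4,3->2] -> levels [5 7 7 5 7]

Answer: 5 7 7 5 7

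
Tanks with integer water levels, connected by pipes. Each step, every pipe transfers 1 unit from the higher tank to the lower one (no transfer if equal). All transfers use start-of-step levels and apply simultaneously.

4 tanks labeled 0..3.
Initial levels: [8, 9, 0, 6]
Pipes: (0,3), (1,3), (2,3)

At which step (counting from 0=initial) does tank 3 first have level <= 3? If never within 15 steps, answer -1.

Step 1: flows [0->3,1->3,3->2] -> levels [7 8 1 7]
Step 2: flows [0=3,1->3,3->2] -> levels [7 7 2 7]
Step 3: flows [0=3,1=3,3->2] -> levels [7 7 3 6]
Step 4: flows [0->3,1->3,3->2] -> levels [6 6 4 7]
Step 5: flows [3->0,3->1,3->2] -> levels [7 7 5 4]
Step 6: flows [0->3,1->3,2->3] -> levels [6 6 4 7]
  -> period-2 cycle (repeats step 4); tank 3 never drops to <=3
Tank 3 never reaches <=3 within 15 steps

Answer: -1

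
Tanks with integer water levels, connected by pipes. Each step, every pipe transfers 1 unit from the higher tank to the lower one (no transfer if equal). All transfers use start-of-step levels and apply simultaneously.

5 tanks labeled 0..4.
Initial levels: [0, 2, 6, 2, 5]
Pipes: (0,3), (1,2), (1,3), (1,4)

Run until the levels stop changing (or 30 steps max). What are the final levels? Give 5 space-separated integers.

Step 1: flows [3->0,2->1,1=3,4->1] -> levels [1 4 5 1 4]
Step 2: flows [0=3,2->1,1->3,1=4] -> levels [1 4 4 2 4]
Step 3: flows [3->0,1=2,1->3,1=4] -> levels [2 3 4 2 4]
Step 4: flows [0=3,2->1,1->3,4->1] -> levels [2 4 3 3 3]
Step 5: flows [3->0,1->2,1->3,1->4] -> levels [3 1 4 3 4]
Step 6: flows [0=3,2->1,3->1,4->1] -> levels [3 4 3 2 3]
Step 7: flows [0->3,1->2,1->3,1->4] -> levels [2 1 4 4 4]
Step 8: flows [3->0,2->1,3->1,4->1] -> levels [3 4 3 2 3]
  -> period-2 cycle: step 8 state = step 6 state; never stabilizes
  -> state at step 30: (30-6) mod 2 = 0, same as step 6 -> [3 4 3 2 3]

Answer: 3 4 3 2 3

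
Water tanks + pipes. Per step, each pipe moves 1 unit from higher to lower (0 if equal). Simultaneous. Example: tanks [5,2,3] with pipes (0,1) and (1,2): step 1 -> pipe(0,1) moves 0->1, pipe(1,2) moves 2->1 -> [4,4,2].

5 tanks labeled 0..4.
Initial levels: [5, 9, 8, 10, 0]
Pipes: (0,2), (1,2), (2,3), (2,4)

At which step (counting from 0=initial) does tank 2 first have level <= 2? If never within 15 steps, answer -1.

Step 1: flows [2->0,1->2,3->2,2->4] -> levels [6 8 8 9 1]
Step 2: flows [2->0,1=2,3->2,2->4] -> levels [7 8 7 8 2]
Step 3: flows [0=2,1->2,3->2,2->4] -> levels [7 7 8 7 3]
Step 4: flows [2->0,2->1,2->3,2->4] -> levels [8 8 4 8 4]
Step 5: flows [0->2,1->2,3->2,2=4] -> levels [7 7 7 7 4]
Step 6: flows [0=2,1=2,2=3,2->4] -> levels [7 7 6 7 5]
Step 7: flows [0->2,1->2,3->2,2->4] -> levels [6 6 8 6 6]
Step 8: flows [2->0,2->1,2->3,2->4] -> levels [7 7 4 7 7]
Step 9: flows [0->2,1->2,3->2,4->2] -> levels [6 6 8 6 6]
  -> period-2 cycle (repeats step 7); tank 2 never drops to <=2
Tank 2 never reaches <=2 within 15 steps

Answer: -1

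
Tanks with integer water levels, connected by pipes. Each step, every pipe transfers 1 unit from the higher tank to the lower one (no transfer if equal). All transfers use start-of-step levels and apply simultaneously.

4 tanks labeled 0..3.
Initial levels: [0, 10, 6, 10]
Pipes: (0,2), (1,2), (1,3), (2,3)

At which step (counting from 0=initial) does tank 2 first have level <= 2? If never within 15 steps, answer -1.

Step 1: flows [2->0,1->2,1=3,3->2] -> levels [1 9 7 9]
Step 2: flows [2->0,1->2,1=3,3->2] -> levels [2 8 8 8]
Step 3: flows [2->0,1=2,1=3,2=3] -> levels [3 8 7 8]
Step 4: flows [2->0,1->2,1=3,3->2] -> levels [4 7 8 7]
Step 5: flows [2->0,2->1,1=3,2->3] -> levels [5 8 5 8]
Step 6: flows [0=2,1->2,1=3,3->2] -> levels [5 7 7 7]
Step 7: flows [2->0,1=2,1=3,2=3] -> levels [6 7 6 7]
Step 8: flows [0=2,1->2,1=3,3->2] -> levels [6 6 8 6]
Step 9: flows [2->0,2->1,1=3,2->3] -> levels [7 7 5 7]
Step 10: flows [0->2,1->2,1=3,3->2] -> levels [6 6 8 6]
  -> period-2 cycle (repeats step 8); tank 2 never drops to <=2
Tank 2 never reaches <=2 within 15 steps

Answer: -1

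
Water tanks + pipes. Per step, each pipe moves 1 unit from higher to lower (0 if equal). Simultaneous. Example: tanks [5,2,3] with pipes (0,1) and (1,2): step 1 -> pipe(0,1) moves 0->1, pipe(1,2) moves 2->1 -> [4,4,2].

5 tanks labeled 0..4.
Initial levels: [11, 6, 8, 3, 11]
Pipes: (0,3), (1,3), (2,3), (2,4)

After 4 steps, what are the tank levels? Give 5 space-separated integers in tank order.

Answer: 8 8 8 7 8

Derivation:
Step 1: flows [0->3,1->3,2->3,4->2] -> levels [10 5 8 6 10]
Step 2: flows [0->3,3->1,2->3,4->2] -> levels [9 6 8 7 9]
Step 3: flows [0->3,3->1,2->3,4->2] -> levels [8 7 8 8 8]
Step 4: flows [0=3,3->1,2=3,2=4] -> levels [8 8 8 7 8]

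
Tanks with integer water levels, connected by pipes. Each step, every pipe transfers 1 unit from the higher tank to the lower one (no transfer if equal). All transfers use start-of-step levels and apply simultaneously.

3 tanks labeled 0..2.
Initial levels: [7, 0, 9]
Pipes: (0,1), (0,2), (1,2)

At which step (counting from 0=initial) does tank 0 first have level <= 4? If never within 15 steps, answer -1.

Answer: -1

Derivation:
Step 1: flows [0->1,2->0,2->1] -> levels [7 2 7]
Step 2: flows [0->1,0=2,2->1] -> levels [6 4 6]
Step 3: flows [0->1,0=2,2->1] -> levels [5 6 5]
Step 4: flows [1->0,0=2,1->2] -> levels [6 4 6]
  -> period-2 cycle (repeats step 2); tank 0 never drops to <=4
Tank 0 never reaches <=4 within 15 steps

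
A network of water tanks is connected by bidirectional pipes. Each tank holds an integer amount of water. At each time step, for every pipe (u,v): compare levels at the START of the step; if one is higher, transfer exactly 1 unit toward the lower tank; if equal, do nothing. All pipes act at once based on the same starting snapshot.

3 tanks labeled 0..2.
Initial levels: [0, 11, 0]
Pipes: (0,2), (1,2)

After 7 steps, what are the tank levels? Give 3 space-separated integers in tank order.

Answer: 3 4 4

Derivation:
Step 1: flows [0=2,1->2] -> levels [0 10 1]
Step 2: flows [2->0,1->2] -> levels [1 9 1]
Step 3: flows [0=2,1->2] -> levels [1 8 2]
Step 4: flows [2->0,1->2] -> levels [2 7 2]
Step 5: flows [0=2,1->2] -> levels [2 6 3]
Step 6: flows [2->0,1->2] -> levels [3 5 3]
Step 7: flows [0=2,1->2] -> levels [3 4 4]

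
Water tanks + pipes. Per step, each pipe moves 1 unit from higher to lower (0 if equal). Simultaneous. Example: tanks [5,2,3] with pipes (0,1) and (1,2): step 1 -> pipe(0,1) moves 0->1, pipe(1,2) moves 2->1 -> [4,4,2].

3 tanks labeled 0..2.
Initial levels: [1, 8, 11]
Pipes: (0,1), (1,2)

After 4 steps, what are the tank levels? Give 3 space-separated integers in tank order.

Answer: 5 7 8

Derivation:
Step 1: flows [1->0,2->1] -> levels [2 8 10]
Step 2: flows [1->0,2->1] -> levels [3 8 9]
Step 3: flows [1->0,2->1] -> levels [4 8 8]
Step 4: flows [1->0,1=2] -> levels [5 7 8]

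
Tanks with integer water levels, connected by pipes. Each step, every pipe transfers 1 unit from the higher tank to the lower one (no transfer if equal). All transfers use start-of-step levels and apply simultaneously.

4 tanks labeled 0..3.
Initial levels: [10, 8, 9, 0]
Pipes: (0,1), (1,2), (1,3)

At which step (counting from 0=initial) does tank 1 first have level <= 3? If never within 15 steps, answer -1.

Step 1: flows [0->1,2->1,1->3] -> levels [9 9 8 1]
Step 2: flows [0=1,1->2,1->3] -> levels [9 7 9 2]
Step 3: flows [0->1,2->1,1->3] -> levels [8 8 8 3]
Step 4: flows [0=1,1=2,1->3] -> levels [8 7 8 4]
Step 5: flows [0->1,2->1,1->3] -> levels [7 8 7 5]
Step 6: flows [1->0,1->2,1->3] -> levels [8 5 8 6]
Step 7: flows [0->1,2->1,3->1] -> levels [7 8 7 5]
  -> period-2 cycle (repeats step 5); tank 1 never drops to <=3
Tank 1 never reaches <=3 within 15 steps

Answer: -1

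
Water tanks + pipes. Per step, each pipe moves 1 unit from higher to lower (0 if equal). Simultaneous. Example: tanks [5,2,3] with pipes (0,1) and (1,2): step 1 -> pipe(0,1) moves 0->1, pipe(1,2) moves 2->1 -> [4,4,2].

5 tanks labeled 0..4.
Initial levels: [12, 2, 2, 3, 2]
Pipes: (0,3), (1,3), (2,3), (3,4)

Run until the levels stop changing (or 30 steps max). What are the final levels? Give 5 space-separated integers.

Answer: 5 3 3 7 3

Derivation:
Step 1: flows [0->3,3->1,3->2,3->4] -> levels [11 3 3 1 3]
Step 2: flows [0->3,1->3,2->3,4->3] -> levels [10 2 2 5 2]
Step 3: flows [0->3,3->1,3->2,3->4] -> levels [9 3 3 3 3]
Step 4: flows [0->3,1=3,2=3,3=4] -> levels [8 3 3 4 3]
Step 5: flows [0->3,3->1,3->2,3->4] -> levels [7 4 4 2 4]
Step 6: flows [0->3,1->3,2->3,4->3] -> levels [6 3 3 6 3]
Step 7: flows [0=3,3->1,3->2,3->4] -> levels [6 4 4 3 4]
Step 8: flows [0->3,1->3,2->3,4->3] -> levels [5 3 3 7 3]
Step 9: flows [3->0,3->1,3->2,3->4] -> levels [6 4 4 3 4]
  -> period-2 cycle: step 9 state = step 7 state; never stabilizes
  -> state at step 30: (30-7) mod 2 = 1, same as step 8 -> [5 3 3 7 3]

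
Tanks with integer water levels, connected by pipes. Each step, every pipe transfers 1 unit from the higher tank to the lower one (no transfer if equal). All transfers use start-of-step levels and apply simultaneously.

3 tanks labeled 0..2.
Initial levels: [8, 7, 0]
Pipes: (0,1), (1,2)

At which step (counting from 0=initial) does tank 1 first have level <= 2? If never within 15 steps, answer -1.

Step 1: flows [0->1,1->2] -> levels [7 7 1]
Step 2: flows [0=1,1->2] -> levels [7 6 2]
Step 3: flows [0->1,1->2] -> levels [6 6 3]
Step 4: flows [0=1,1->2] -> levels [6 5 4]
Step 5: flows [0->1,1->2] -> levels [5 5 5]
Step 6: flows [0=1,1=2] -> levels [5 5 5]
  -> stable; tank 1 stays at 5 > 2
Tank 1 never reaches <=2 within 15 steps

Answer: -1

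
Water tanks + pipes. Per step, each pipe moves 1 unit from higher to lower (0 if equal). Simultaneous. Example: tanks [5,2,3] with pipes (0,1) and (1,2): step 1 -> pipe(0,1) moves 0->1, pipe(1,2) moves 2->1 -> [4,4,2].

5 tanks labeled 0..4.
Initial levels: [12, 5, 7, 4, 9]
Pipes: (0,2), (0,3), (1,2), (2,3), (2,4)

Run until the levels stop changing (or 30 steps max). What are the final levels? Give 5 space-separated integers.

Answer: 8 8 5 8 8

Derivation:
Step 1: flows [0->2,0->3,2->1,2->3,4->2] -> levels [10 6 7 6 8]
Step 2: flows [0->2,0->3,2->1,2->3,4->2] -> levels [8 7 7 8 7]
Step 3: flows [0->2,0=3,1=2,3->2,2=4] -> levels [7 7 9 7 7]
Step 4: flows [2->0,0=3,2->1,2->3,2->4] -> levels [8 8 5 8 8]
Step 5: flows [0->2,0=3,1->2,3->2,4->2] -> levels [7 7 9 7 7]
  -> period-2 cycle: step 5 state = step 3 state; never stabilizes
  -> state at step 30: (30-3) mod 2 = 1, same as step 4 -> [8 8 5 8 8]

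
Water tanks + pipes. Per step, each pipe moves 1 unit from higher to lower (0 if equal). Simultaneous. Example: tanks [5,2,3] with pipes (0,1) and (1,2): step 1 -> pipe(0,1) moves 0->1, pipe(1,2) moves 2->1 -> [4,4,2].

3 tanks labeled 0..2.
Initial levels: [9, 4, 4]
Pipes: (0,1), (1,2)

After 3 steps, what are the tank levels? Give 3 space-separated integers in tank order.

Answer: 6 6 5

Derivation:
Step 1: flows [0->1,1=2] -> levels [8 5 4]
Step 2: flows [0->1,1->2] -> levels [7 5 5]
Step 3: flows [0->1,1=2] -> levels [6 6 5]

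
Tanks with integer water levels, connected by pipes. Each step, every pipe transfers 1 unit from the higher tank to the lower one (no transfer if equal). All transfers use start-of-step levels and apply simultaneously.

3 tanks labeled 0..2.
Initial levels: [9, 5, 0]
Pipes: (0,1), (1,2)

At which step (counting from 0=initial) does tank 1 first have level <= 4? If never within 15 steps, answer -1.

Answer: 5

Derivation:
Step 1: flows [0->1,1->2] -> levels [8 5 1]
Step 2: flows [0->1,1->2] -> levels [7 5 2]
Step 3: flows [0->1,1->2] -> levels [6 5 3]
Step 4: flows [0->1,1->2] -> levels [5 5 4]
Step 5: flows [0=1,1->2] -> levels [5 4 5]
Tank 1 first reaches <=4 at step 5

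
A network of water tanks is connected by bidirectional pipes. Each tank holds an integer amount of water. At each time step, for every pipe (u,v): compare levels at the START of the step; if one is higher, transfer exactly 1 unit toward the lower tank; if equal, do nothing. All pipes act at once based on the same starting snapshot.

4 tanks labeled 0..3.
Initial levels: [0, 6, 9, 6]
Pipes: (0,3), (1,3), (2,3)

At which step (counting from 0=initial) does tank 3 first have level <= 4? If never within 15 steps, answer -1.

Answer: 6

Derivation:
Step 1: flows [3->0,1=3,2->3] -> levels [1 6 8 6]
Step 2: flows [3->0,1=3,2->3] -> levels [2 6 7 6]
Step 3: flows [3->0,1=3,2->3] -> levels [3 6 6 6]
Step 4: flows [3->0,1=3,2=3] -> levels [4 6 6 5]
Step 5: flows [3->0,1->3,2->3] -> levels [5 5 5 6]
Step 6: flows [3->0,3->1,3->2] -> levels [6 6 6 3]
Tank 3 first reaches <=4 at step 6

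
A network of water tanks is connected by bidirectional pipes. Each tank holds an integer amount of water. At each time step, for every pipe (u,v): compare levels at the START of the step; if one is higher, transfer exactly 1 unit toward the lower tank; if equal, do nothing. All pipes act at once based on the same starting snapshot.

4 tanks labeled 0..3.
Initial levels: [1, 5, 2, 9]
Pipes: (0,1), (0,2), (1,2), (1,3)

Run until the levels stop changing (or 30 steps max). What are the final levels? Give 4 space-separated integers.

Step 1: flows [1->0,2->0,1->2,3->1] -> levels [3 4 2 8]
Step 2: flows [1->0,0->2,1->2,3->1] -> levels [3 3 4 7]
Step 3: flows [0=1,2->0,2->1,3->1] -> levels [4 5 2 6]
Step 4: flows [1->0,0->2,1->2,3->1] -> levels [4 4 4 5]
Step 5: flows [0=1,0=2,1=2,3->1] -> levels [4 5 4 4]
Step 6: flows [1->0,0=2,1->2,1->3] -> levels [5 2 5 5]
Step 7: flows [0->1,0=2,2->1,3->1] -> levels [4 5 4 4]
  -> period-2 cycle: step 7 state = step 5 state; never stabilizes
  -> state at step 30: (30-5) mod 2 = 1, same as step 6 -> [5 2 5 5]

Answer: 5 2 5 5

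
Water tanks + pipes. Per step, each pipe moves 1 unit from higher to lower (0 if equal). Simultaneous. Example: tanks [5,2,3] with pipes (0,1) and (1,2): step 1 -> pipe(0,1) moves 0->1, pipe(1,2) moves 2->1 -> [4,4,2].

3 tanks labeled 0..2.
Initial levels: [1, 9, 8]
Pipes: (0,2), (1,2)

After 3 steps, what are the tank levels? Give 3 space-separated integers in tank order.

Answer: 4 7 7

Derivation:
Step 1: flows [2->0,1->2] -> levels [2 8 8]
Step 2: flows [2->0,1=2] -> levels [3 8 7]
Step 3: flows [2->0,1->2] -> levels [4 7 7]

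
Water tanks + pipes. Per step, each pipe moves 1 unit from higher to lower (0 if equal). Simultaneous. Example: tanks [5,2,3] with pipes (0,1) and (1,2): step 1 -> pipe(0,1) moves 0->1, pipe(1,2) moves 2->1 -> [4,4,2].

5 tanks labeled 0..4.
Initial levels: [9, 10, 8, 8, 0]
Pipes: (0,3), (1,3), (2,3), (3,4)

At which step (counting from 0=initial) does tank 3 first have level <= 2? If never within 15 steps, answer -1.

Step 1: flows [0->3,1->3,2=3,3->4] -> levels [8 9 8 9 1]
Step 2: flows [3->0,1=3,3->2,3->4] -> levels [9 9 9 6 2]
Step 3: flows [0->3,1->3,2->3,3->4] -> levels [8 8 8 8 3]
Step 4: flows [0=3,1=3,2=3,3->4] -> levels [8 8 8 7 4]
Step 5: flows [0->3,1->3,2->3,3->4] -> levels [7 7 7 9 5]
Step 6: flows [3->0,3->1,3->2,3->4] -> levels [8 8 8 5 6]
Step 7: flows [0->3,1->3,2->3,4->3] -> levels [7 7 7 9 5]
  -> period-2 cycle (repeats step 5); tank 3 never drops to <=2
Tank 3 never reaches <=2 within 15 steps

Answer: -1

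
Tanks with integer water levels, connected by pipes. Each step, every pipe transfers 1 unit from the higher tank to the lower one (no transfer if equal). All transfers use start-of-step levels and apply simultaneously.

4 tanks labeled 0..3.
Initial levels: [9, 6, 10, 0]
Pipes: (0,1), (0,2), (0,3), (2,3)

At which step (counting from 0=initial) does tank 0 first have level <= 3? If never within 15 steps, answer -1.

Answer: -1

Derivation:
Step 1: flows [0->1,2->0,0->3,2->3] -> levels [8 7 8 2]
Step 2: flows [0->1,0=2,0->3,2->3] -> levels [6 8 7 4]
Step 3: flows [1->0,2->0,0->3,2->3] -> levels [7 7 5 6]
Step 4: flows [0=1,0->2,0->3,3->2] -> levels [5 7 7 6]
Step 5: flows [1->0,2->0,3->0,2->3] -> levels [8 6 5 6]
Step 6: flows [0->1,0->2,0->3,3->2] -> levels [5 7 7 6]
  -> period-2 cycle (repeats step 4); tank 0 never drops to <=3
Tank 0 never reaches <=3 within 15 steps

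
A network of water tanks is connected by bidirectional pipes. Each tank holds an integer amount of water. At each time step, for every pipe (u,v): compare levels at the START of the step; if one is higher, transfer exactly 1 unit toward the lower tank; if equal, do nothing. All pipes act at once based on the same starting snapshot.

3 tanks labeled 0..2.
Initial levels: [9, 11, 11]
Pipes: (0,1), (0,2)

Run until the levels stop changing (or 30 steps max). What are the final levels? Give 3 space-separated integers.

Answer: 9 11 11

Derivation:
Step 1: flows [1->0,2->0] -> levels [11 10 10]
Step 2: flows [0->1,0->2] -> levels [9 11 11]
  -> period-2 cycle: step 2 state = step 0 state; never stabilizes
  -> state at step 30: (30-0) mod 2 = 0, same as step 0 -> [9 11 11]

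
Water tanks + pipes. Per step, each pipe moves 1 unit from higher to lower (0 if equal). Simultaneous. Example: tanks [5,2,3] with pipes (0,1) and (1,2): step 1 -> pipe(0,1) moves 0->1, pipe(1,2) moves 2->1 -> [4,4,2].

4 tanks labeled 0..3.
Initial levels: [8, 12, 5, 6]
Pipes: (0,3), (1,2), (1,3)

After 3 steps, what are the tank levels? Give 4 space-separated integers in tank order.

Step 1: flows [0->3,1->2,1->3] -> levels [7 10 6 8]
Step 2: flows [3->0,1->2,1->3] -> levels [8 8 7 8]
Step 3: flows [0=3,1->2,1=3] -> levels [8 7 8 8]

Answer: 8 7 8 8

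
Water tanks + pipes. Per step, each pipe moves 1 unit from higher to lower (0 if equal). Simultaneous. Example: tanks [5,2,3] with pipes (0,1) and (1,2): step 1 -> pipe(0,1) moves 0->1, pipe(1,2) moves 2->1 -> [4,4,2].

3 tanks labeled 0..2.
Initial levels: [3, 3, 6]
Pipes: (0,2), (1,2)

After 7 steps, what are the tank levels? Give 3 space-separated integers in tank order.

Step 1: flows [2->0,2->1] -> levels [4 4 4]
Step 2: flows [0=2,1=2] -> levels [4 4 4]
  -> stable; steps 3..7 unchanged -> [4 4 4]

Answer: 4 4 4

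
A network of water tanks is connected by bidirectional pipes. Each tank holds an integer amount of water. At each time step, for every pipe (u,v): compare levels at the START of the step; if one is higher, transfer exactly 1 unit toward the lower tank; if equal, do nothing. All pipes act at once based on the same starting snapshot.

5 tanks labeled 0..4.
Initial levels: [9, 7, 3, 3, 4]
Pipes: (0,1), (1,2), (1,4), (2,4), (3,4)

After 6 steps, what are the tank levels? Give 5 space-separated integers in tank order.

Answer: 7 4 5 4 6

Derivation:
Step 1: flows [0->1,1->2,1->4,4->2,4->3] -> levels [8 6 5 4 3]
Step 2: flows [0->1,1->2,1->4,2->4,3->4] -> levels [7 5 5 3 6]
Step 3: flows [0->1,1=2,4->1,4->2,4->3] -> levels [6 7 6 4 3]
Step 4: flows [1->0,1->2,1->4,2->4,3->4] -> levels [7 4 6 3 6]
Step 5: flows [0->1,2->1,4->1,2=4,4->3] -> levels [6 7 5 4 4]
Step 6: flows [1->0,1->2,1->4,2->4,3=4] -> levels [7 4 5 4 6]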